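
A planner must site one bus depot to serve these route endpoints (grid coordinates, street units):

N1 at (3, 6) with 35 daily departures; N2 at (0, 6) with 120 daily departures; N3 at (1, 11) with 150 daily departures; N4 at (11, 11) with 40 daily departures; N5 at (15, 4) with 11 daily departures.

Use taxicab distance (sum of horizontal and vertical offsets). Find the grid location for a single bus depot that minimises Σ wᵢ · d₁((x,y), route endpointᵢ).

Manhattan distance separates: Σwᵢ(|x−xᵢ|+|y−yᵢ|) = Σwᵢ|x−xᵢ| + Σwᵢ|y−yᵢ|, so x and y are optimised independently as 1-D weighted medians.
Total weight W = 356; half = 178.
x-coordinate, sorted with cumulative weight:
  x=0 (N2, w=120) cum 120
  x=1 (N3, w=150) cum 270  ← median
  x=3 (N1, w=35) cum 305
  x=11 (N4, w=40) cum 345
  x=15 (N5, w=11) cum 356
⇒ x* = 1
y-coordinate, sorted with cumulative weight:
  y=4 (N5, w=11) cum 11
  y=6 (N1, w=35) cum 46
  y=6 (N2, w=120) cum 166
  y=11 (N3, w=150) cum 316  ← median
  y=11 (N4, w=40) cum 356
⇒ y* = 11

(1, 11)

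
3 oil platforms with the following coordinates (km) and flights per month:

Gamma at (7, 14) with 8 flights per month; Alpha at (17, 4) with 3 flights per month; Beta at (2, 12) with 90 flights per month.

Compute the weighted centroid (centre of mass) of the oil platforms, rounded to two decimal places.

(2.84, 11.92)

The minimiser of Σwᵢ‖p−pᵢ‖² is the weighted centroid p* = (Σwᵢpᵢ)/(Σwᵢ).
Σwᵢ = 101.
Σwᵢxᵢ = 8·7 + 3·17 + 90·2 = 287.
Σwᵢyᵢ = 8·14 + 3·4 + 90·12 = 1204.
x* = 287/101 = 2.84, y* = 1204/101 = 11.92.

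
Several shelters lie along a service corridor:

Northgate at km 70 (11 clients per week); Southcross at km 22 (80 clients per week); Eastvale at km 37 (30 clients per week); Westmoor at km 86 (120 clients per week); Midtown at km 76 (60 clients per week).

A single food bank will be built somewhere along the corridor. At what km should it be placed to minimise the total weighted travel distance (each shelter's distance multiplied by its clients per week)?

x = 76

For a sum of weighted absolute distances on a line, the optimum is the weighted median (not the mean). Total weight W = 301; half-weight = 150.5.
Sort by position and accumulate weight:
  km 22 (Southcross, w=80) → cum 80
  km 37 (Eastvale, w=30) → cum 110
  km 70 (Northgate, w=11) → cum 121
  km 76 (Midtown, w=60) → cum 181  ≥ 150.5 → median here
  km 86 (Westmoor, w=120) → cum 301
Optimal location: km 76.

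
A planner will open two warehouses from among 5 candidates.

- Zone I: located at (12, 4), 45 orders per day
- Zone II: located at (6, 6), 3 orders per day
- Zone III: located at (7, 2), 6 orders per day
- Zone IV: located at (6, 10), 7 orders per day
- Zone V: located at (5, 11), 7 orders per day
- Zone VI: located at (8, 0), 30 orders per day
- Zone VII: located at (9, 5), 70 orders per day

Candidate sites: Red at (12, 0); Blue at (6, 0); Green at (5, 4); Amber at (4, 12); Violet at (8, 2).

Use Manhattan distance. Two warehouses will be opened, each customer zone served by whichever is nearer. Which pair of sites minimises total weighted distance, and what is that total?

{Amber, Violet}, total 676

Evaluate every pair (each demand assigned to the nearer of the two):
  {Amber, Violet}: total = 676
  {Red, Violet}: total = 698
  {Green, Violet}: total = 723
  {Red, Green}: total = 781
  {Blue, Violet}: total = 788
  {Blue, Green}: total = 850
  {Green, Amber}: total = 950
  {Red, Amber}: total = 968
  {Red, Blue}: total = 990
  {Blue, Amber}: total = 1148
Best pair: {Amber, Violet} with total 676.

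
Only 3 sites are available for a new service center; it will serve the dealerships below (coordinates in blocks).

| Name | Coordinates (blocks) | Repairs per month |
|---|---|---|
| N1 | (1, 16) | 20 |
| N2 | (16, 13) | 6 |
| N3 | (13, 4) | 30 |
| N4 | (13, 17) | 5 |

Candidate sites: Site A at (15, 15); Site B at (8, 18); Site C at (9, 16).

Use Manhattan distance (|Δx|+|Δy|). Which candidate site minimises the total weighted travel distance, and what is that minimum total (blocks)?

Total weighted distance at each candidate:
  Site A (15, 15): total = 728
  Site B (8, 18): total = 858
  Site C (9, 16): total = 725
Minimum is at Site C with total 725 blocks.

Site C, total 725 blocks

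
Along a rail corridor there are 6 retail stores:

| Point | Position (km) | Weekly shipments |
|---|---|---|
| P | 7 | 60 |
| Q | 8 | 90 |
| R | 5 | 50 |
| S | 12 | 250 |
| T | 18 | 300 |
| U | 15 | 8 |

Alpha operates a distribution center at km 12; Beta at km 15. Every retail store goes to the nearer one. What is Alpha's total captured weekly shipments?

450

The indifferent point is the midpoint (12+15)/2 = 13.5; retail stores left of it (closer to Alpha at 12) go to Alpha, those right go to Beta.
  R at 5 (w=50) → Alpha
  P at 7 (w=60) → Alpha
  Q at 8 (w=90) → Alpha
  S at 12 (w=250) → Alpha
  U at 15 (w=8) → Beta
  T at 18 (w=300) → Beta
Alpha captures 450; Beta captures 308.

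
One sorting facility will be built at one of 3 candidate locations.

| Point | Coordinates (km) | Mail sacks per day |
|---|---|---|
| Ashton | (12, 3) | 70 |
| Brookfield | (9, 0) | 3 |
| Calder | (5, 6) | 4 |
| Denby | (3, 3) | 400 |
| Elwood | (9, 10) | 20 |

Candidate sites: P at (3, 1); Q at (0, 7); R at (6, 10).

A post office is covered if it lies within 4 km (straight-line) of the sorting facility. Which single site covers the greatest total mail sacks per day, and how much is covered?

P, covering 400

Coverage radius r = 4 km; a point is covered iff (Δx)²+(Δy)² ≤ 4² = 16.
  P (3, 1): covers {Denby} → 400
  Q (0, 7): covers {none} → 0
  R (6, 10): covers {Elwood} → 20
Maximum coverage at P: 400 mail sacks per day.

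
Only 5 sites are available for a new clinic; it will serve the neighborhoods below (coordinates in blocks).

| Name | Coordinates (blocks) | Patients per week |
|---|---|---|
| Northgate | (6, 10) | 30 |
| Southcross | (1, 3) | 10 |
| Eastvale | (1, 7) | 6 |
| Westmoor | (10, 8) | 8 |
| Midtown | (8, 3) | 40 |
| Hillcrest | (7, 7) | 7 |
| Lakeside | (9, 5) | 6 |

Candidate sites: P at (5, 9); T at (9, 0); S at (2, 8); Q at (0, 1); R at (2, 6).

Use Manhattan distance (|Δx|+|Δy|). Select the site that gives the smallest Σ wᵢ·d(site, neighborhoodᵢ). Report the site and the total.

Total weighted distance at each candidate:
  P (5, 9): total = 680
  T (9, 0): total = 915
  S (2, 8): total = 858
  Q (0, 1): total = 1227
  R (2, 6): total = 822
Minimum is at P with total 680 blocks.

P, total 680 blocks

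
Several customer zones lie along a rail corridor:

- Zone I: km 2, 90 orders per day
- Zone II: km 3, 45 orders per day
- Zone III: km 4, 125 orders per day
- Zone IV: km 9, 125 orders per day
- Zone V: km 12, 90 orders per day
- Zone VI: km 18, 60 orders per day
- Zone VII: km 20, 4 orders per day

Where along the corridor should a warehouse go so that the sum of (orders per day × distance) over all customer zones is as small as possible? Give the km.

For a sum of weighted absolute distances on a line, the optimum is the weighted median (not the mean). Total weight W = 539; half-weight = 269.5.
Sort by position and accumulate weight:
  km 2 (Zone I, w=90) → cum 90
  km 3 (Zone II, w=45) → cum 135
  km 4 (Zone III, w=125) → cum 260
  km 9 (Zone IV, w=125) → cum 385  ≥ 269.5 → median here
  km 12 (Zone V, w=90) → cum 475
  km 18 (Zone VI, w=60) → cum 535
  km 20 (Zone VII, w=4) → cum 539
Optimal location: km 9.

x = 9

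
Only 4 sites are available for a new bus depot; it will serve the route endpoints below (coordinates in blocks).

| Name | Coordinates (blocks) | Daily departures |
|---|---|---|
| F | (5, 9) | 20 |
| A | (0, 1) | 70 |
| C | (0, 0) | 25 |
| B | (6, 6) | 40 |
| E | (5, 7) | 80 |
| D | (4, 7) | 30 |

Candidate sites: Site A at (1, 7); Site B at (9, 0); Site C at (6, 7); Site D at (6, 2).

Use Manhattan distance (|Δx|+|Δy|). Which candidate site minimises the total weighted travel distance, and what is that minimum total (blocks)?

Site C, total 1405 blocks

Total weighted distance at each candidate:
  Site A (1, 7): total = 1460
  Site B (9, 0): total = 2785
  Site C (6, 7): total = 1405
  Site D (6, 2): total = 1700
Minimum is at Site C with total 1405 blocks.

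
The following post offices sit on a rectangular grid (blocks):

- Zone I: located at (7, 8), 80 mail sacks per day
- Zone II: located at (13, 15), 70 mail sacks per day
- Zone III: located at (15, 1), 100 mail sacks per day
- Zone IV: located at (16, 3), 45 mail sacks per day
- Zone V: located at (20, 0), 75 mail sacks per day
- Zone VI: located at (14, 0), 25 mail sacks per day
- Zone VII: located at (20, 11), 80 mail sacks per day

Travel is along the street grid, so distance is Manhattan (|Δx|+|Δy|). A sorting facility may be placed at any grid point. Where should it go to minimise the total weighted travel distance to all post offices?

(15, 3)

Manhattan distance separates: Σwᵢ(|x−xᵢ|+|y−yᵢ|) = Σwᵢ|x−xᵢ| + Σwᵢ|y−yᵢ|, so x and y are optimised independently as 1-D weighted medians.
Total weight W = 475; half = 237.5.
x-coordinate, sorted with cumulative weight:
  x=7 (Zone I, w=80) cum 80
  x=13 (Zone II, w=70) cum 150
  x=14 (Zone VI, w=25) cum 175
  x=15 (Zone III, w=100) cum 275  ← median
  x=16 (Zone IV, w=45) cum 320
  x=20 (Zone V, w=75) cum 395
  x=20 (Zone VII, w=80) cum 475
⇒ x* = 15
y-coordinate, sorted with cumulative weight:
  y=0 (Zone V, w=75) cum 75
  y=0 (Zone VI, w=25) cum 100
  y=1 (Zone III, w=100) cum 200
  y=3 (Zone IV, w=45) cum 245  ← median
  y=8 (Zone I, w=80) cum 325
  y=11 (Zone VII, w=80) cum 405
  y=15 (Zone II, w=70) cum 475
⇒ y* = 3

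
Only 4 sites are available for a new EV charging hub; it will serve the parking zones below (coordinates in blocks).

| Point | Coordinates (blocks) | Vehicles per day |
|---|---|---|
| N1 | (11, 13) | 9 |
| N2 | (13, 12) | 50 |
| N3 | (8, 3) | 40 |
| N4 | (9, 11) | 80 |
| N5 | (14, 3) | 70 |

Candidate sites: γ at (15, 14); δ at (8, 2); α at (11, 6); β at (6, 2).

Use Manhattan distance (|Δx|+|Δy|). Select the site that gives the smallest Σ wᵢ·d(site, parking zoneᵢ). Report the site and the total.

Total weighted distance at each candidate:
  γ (15, 14): total = 2525
  δ (8, 2): total = 2206
  α (11, 6): total = 1683
  β (6, 2): total = 2704
Minimum is at α with total 1683 blocks.

α, total 1683 blocks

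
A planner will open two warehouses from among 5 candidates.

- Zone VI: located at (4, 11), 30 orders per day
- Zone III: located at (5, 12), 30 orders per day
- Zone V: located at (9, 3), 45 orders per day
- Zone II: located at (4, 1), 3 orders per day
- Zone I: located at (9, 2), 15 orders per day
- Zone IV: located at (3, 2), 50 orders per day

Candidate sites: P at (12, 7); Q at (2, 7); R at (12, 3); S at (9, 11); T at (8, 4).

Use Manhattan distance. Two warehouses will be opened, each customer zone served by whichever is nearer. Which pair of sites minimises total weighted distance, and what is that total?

Evaluate every pair (each demand assigned to the nearer of the two):
  {S, T}: total = 806
  {Q, T}: total = 876
  {Q, R}: total = 939
  {R, S}: total = 1025
  {Q, S}: total = 1119
  {P, T}: total = 1166
  {R, T}: total = 1166
  {P, Q}: total = 1179
  {P, R}: total = 1445
  {P, S}: total = 1477
Best pair: {S, T} with total 806.

{S, T}, total 806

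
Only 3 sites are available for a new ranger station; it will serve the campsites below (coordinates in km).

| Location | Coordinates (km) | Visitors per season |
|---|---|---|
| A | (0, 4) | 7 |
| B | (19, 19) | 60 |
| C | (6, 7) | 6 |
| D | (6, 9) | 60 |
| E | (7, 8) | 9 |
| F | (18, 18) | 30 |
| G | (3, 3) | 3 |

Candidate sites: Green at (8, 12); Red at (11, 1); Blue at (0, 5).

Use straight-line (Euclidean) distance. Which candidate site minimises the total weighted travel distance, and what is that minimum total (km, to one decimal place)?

Green, total 1528.0 km

Total weighted distance at each candidate:
  Green (8, 12): total = 1528.0
  Red (11, 1): total = 2523.4
  Blue (0, 5): total = 2639.1
Minimum is at Green with total 1528.0 km.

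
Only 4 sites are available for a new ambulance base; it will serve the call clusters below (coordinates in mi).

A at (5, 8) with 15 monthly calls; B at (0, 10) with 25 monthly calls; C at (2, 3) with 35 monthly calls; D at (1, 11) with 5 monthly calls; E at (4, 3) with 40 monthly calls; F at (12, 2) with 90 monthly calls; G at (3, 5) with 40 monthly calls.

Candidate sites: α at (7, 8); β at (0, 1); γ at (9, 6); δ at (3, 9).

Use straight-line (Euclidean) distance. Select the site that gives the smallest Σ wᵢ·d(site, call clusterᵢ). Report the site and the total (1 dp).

γ, total 1553.6 mi

Total weighted distance at each candidate:
  α (7, 8): total = 1629.2
  β (0, 1): total = 1965.9
  γ (9, 6): total = 1553.6
  δ (3, 9): total = 1769.1
Minimum is at γ with total 1553.6 mi.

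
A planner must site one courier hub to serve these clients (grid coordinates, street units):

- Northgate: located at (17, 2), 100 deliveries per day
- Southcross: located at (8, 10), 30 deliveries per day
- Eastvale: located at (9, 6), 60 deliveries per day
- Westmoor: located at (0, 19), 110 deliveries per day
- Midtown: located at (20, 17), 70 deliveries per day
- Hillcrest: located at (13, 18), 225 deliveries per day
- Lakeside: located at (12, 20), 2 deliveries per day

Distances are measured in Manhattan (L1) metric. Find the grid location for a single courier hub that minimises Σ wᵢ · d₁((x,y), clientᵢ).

(13, 18)

Manhattan distance separates: Σwᵢ(|x−xᵢ|+|y−yᵢ|) = Σwᵢ|x−xᵢ| + Σwᵢ|y−yᵢ|, so x and y are optimised independently as 1-D weighted medians.
Total weight W = 597; half = 298.5.
x-coordinate, sorted with cumulative weight:
  x=0 (Westmoor, w=110) cum 110
  x=8 (Southcross, w=30) cum 140
  x=9 (Eastvale, w=60) cum 200
  x=12 (Lakeside, w=2) cum 202
  x=13 (Hillcrest, w=225) cum 427  ← median
  x=17 (Northgate, w=100) cum 527
  x=20 (Midtown, w=70) cum 597
⇒ x* = 13
y-coordinate, sorted with cumulative weight:
  y=2 (Northgate, w=100) cum 100
  y=6 (Eastvale, w=60) cum 160
  y=10 (Southcross, w=30) cum 190
  y=17 (Midtown, w=70) cum 260
  y=18 (Hillcrest, w=225) cum 485  ← median
  y=19 (Westmoor, w=110) cum 595
  y=20 (Lakeside, w=2) cum 597
⇒ y* = 18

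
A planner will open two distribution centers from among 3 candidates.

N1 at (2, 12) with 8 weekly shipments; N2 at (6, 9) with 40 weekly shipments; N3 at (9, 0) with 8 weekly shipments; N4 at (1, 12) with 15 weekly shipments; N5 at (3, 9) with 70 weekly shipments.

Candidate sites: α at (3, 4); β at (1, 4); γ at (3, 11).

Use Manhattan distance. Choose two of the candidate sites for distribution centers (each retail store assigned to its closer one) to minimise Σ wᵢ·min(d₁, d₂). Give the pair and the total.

{α, γ}, total 481

Evaluate every pair (each demand assigned to the nearer of the two):
  {α, γ}: total = 481
  {β, γ}: total = 497
  {α, β}: total = 942
Best pair: {α, γ} with total 481.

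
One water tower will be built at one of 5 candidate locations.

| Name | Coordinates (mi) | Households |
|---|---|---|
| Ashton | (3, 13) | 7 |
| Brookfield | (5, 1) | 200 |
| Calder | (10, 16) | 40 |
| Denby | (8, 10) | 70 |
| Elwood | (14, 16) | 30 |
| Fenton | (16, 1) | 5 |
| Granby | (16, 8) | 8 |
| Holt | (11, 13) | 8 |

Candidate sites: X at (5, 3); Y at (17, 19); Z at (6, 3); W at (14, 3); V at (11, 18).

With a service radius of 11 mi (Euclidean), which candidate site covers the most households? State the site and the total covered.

Coverage radius r = 11 mi; a point is covered iff (Δx)²+(Δy)² ≤ 11² = 121.
  X (5, 3): covers {Ashton, Brookfield, Denby} → 277
  Y (17, 19): covers {Calder, Elwood, Holt} → 78
  Z (6, 3): covers {Ashton, Brookfield, Denby, Fenton} → 282
  W (14, 3): covers {Brookfield, Denby, Fenton, Granby, Holt} → 291
  V (11, 18): covers {Ashton, Calder, Denby, Elwood, Holt} → 155
Maximum coverage at W: 291 households.

W, covering 291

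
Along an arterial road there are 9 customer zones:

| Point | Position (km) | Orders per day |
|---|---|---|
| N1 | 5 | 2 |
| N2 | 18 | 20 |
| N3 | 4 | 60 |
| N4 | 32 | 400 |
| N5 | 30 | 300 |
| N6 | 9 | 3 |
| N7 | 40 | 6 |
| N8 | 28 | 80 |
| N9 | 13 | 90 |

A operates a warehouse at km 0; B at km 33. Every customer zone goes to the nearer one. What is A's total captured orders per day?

The indifferent point is the midpoint (0+33)/2 = 16.5; customer zones left of it (closer to A at 0) go to A, those right go to B.
  N3 at 4 (w=60) → A
  N1 at 5 (w=2) → A
  N6 at 9 (w=3) → A
  N9 at 13 (w=90) → A
  N2 at 18 (w=20) → B
  N8 at 28 (w=80) → B
  N5 at 30 (w=300) → B
  N4 at 32 (w=400) → B
  N7 at 40 (w=6) → B
A captures 155; B captures 806.

155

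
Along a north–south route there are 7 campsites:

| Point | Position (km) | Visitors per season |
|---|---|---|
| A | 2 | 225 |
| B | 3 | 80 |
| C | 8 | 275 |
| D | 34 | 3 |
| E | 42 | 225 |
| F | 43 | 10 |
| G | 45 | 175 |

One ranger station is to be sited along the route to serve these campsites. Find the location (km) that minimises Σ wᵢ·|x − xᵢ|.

For a sum of weighted absolute distances on a line, the optimum is the weighted median (not the mean). Total weight W = 993; half-weight = 496.5.
Sort by position and accumulate weight:
  km 2 (A, w=225) → cum 225
  km 3 (B, w=80) → cum 305
  km 8 (C, w=275) → cum 580  ≥ 496.5 → median here
  km 34 (D, w=3) → cum 583
  km 42 (E, w=225) → cum 808
  km 43 (F, w=10) → cum 818
  km 45 (G, w=175) → cum 993
Optimal location: km 8.

x = 8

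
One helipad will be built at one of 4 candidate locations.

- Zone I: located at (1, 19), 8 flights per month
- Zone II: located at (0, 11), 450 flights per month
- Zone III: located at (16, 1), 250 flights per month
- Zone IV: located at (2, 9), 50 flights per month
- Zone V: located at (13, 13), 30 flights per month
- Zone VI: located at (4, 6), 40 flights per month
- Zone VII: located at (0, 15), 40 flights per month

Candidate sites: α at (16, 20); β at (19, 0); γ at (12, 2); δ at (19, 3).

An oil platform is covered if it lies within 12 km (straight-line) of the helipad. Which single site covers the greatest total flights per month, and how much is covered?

γ, covering 320

Coverage radius r = 12 km; a point is covered iff (Δx)²+(Δy)² ≤ 12² = 144.
  α (16, 20): covers {Zone V} → 30
  β (19, 0): covers {Zone III} → 250
  γ (12, 2): covers {Zone III, Zone V, Zone VI} → 320
  δ (19, 3): covers {Zone III, Zone V} → 280
Maximum coverage at γ: 320 flights per month.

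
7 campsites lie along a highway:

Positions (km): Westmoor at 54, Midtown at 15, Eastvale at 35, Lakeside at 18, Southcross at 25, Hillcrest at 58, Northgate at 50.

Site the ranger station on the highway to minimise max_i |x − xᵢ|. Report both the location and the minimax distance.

The 1-center on a line is the midpoint of the two extreme points: leftmost at 15, rightmost at 58.
Optimal location = (15 + 58)/2 = 36.5; maximum distance = (58 − 15)/2 = 21.5.

location 36.5, max distance 21.5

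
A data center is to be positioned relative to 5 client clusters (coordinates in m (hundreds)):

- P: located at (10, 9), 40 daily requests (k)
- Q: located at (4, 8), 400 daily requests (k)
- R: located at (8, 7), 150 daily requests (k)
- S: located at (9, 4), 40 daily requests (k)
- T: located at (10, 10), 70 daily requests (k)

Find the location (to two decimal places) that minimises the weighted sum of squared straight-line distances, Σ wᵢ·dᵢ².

The minimiser of Σwᵢ‖p−pᵢ‖² is the weighted centroid p* = (Σwᵢpᵢ)/(Σwᵢ).
Σwᵢ = 700.
Σwᵢxᵢ = 40·10 + 400·4 + 150·8 + 40·9 + 70·10 = 4260.
Σwᵢyᵢ = 40·9 + 400·8 + 150·7 + 40·4 + 70·10 = 5470.
x* = 4260/700 = 6.09, y* = 5470/700 = 7.81.

(6.09, 7.81)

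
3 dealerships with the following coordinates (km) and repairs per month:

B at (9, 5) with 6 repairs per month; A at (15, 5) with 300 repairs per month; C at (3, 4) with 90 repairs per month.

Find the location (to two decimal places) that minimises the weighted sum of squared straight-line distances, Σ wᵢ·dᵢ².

(12.18, 4.77)

The minimiser of Σwᵢ‖p−pᵢ‖² is the weighted centroid p* = (Σwᵢpᵢ)/(Σwᵢ).
Σwᵢ = 396.
Σwᵢxᵢ = 6·9 + 300·15 + 90·3 = 4824.
Σwᵢyᵢ = 6·5 + 300·5 + 90·4 = 1890.
x* = 4824/396 = 12.18, y* = 1890/396 = 4.77.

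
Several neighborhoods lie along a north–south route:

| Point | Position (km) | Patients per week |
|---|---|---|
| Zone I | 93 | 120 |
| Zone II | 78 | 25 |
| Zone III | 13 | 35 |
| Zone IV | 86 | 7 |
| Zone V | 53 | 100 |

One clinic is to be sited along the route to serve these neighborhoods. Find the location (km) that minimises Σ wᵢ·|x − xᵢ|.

For a sum of weighted absolute distances on a line, the optimum is the weighted median (not the mean). Total weight W = 287; half-weight = 143.5.
Sort by position and accumulate weight:
  km 13 (Zone III, w=35) → cum 35
  km 53 (Zone V, w=100) → cum 135
  km 78 (Zone II, w=25) → cum 160  ≥ 143.5 → median here
  km 86 (Zone IV, w=7) → cum 167
  km 93 (Zone I, w=120) → cum 287
Optimal location: km 78.

x = 78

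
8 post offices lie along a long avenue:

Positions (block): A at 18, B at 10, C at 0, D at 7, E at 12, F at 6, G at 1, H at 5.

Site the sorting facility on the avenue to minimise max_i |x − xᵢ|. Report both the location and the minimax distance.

The 1-center on a line is the midpoint of the two extreme points: leftmost at 0, rightmost at 18.
Optimal location = (0 + 18)/2 = 9; maximum distance = (18 − 0)/2 = 9.

location 9, max distance 9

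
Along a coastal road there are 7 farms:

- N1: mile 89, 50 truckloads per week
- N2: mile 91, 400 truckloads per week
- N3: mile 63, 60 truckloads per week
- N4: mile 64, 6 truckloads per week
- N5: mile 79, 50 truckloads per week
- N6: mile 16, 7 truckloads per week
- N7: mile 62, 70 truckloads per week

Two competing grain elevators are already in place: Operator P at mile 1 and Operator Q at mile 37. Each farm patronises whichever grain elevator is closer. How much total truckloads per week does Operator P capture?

7

The indifferent point is the midpoint (1+37)/2 = 19; farms left of it (closer to Operator P at 1) go to Operator P, those right go to Operator Q.
  N6 at 16 (w=7) → Operator P
  N7 at 62 (w=70) → Operator Q
  N3 at 63 (w=60) → Operator Q
  N4 at 64 (w=6) → Operator Q
  N5 at 79 (w=50) → Operator Q
  N1 at 89 (w=50) → Operator Q
  N2 at 91 (w=400) → Operator Q
Operator P captures 7; Operator Q captures 636.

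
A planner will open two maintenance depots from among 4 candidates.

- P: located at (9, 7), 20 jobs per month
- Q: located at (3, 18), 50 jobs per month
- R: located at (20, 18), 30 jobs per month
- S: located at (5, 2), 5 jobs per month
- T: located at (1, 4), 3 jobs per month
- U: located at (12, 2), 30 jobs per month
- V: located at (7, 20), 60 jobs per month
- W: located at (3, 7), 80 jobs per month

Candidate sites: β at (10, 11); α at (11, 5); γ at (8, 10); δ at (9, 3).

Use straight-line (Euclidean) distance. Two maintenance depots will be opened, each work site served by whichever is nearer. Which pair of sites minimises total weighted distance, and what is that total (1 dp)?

{γ, δ}, total 2176.8

Evaluate every pair (each demand assigned to the nearer of the two):
  {γ, δ}: total = 2176.8
  {α, γ}: total = 2186.5
  {β, δ}: total = 2226.9
  {β, γ}: total = 2275.5
  {β, α}: total = 2290.5
  {α, δ}: total = 2942.1
Best pair: {γ, δ} with total 2176.8.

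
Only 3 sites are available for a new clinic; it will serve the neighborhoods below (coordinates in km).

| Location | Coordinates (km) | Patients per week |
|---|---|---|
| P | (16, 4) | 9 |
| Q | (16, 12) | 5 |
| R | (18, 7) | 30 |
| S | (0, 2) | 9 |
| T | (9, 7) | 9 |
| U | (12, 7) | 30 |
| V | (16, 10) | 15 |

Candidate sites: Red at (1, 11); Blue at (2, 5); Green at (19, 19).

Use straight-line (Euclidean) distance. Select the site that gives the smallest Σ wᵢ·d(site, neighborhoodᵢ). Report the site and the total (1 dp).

Blue, total 1315.2 km

Total weighted distance at each candidate:
  Red (1, 11): total = 1486.7
  Blue (2, 5): total = 1315.2
  Green (19, 19): total = 1466.1
Minimum is at Blue with total 1315.2 km.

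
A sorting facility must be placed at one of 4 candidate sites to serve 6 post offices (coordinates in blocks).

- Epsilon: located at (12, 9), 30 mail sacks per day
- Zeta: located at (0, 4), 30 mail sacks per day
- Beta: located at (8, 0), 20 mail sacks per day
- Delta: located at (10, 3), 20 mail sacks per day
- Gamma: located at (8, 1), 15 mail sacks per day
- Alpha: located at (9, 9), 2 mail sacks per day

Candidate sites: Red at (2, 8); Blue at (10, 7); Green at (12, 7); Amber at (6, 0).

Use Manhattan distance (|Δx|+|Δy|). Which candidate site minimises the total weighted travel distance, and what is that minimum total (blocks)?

Blue, total 896 blocks

Total weighted distance at each candidate:
  Red (2, 8): total = 1261
  Blue (10, 7): total = 896
  Green (12, 7): total = 1010
  Amber (6, 0): total = 999
Minimum is at Blue with total 896 blocks.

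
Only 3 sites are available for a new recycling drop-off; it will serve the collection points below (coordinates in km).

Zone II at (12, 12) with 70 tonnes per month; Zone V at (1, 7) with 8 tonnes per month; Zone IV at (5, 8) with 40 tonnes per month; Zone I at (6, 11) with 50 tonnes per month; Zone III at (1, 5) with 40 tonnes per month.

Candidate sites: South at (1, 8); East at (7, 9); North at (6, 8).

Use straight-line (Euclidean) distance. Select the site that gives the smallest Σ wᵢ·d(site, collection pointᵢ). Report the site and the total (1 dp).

East, total 948.5 km

Total weighted distance at each candidate:
  South (1, 8): total = 1398.9
  East (7, 9): total = 948.5
  North (6, 8): total = 968.8
Minimum is at East with total 948.5 km.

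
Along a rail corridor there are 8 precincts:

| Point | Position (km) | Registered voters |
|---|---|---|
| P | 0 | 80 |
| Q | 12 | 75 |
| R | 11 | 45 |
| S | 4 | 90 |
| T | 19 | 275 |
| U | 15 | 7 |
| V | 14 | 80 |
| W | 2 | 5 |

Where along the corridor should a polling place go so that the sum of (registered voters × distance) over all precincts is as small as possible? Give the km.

For a sum of weighted absolute distances on a line, the optimum is the weighted median (not the mean). Total weight W = 657; half-weight = 328.5.
Sort by position and accumulate weight:
  km 0 (P, w=80) → cum 80
  km 2 (W, w=5) → cum 85
  km 4 (S, w=90) → cum 175
  km 11 (R, w=45) → cum 220
  km 12 (Q, w=75) → cum 295
  km 14 (V, w=80) → cum 375  ≥ 328.5 → median here
  km 15 (U, w=7) → cum 382
  km 19 (T, w=275) → cum 657
Optimal location: km 14.

x = 14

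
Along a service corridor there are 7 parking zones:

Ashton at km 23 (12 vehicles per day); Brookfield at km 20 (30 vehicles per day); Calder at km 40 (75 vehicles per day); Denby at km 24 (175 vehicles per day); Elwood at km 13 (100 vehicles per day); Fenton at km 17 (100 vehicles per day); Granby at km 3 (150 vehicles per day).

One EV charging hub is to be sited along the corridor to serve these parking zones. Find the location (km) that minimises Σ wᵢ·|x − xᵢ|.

x = 17

For a sum of weighted absolute distances on a line, the optimum is the weighted median (not the mean). Total weight W = 642; half-weight = 321.
Sort by position and accumulate weight:
  km 3 (Granby, w=150) → cum 150
  km 13 (Elwood, w=100) → cum 250
  km 17 (Fenton, w=100) → cum 350  ≥ 321 → median here
  km 20 (Brookfield, w=30) → cum 380
  km 23 (Ashton, w=12) → cum 392
  km 24 (Denby, w=175) → cum 567
  km 40 (Calder, w=75) → cum 642
Optimal location: km 17.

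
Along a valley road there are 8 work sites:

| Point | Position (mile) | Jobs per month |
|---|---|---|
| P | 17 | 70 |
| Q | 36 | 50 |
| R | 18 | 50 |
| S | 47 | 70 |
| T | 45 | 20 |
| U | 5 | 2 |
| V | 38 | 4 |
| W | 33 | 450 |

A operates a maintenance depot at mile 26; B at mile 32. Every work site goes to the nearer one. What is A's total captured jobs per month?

122

The indifferent point is the midpoint (26+32)/2 = 29; work sites left of it (closer to A at 26) go to A, those right go to B.
  U at 5 (w=2) → A
  P at 17 (w=70) → A
  R at 18 (w=50) → A
  W at 33 (w=450) → B
  Q at 36 (w=50) → B
  V at 38 (w=4) → B
  T at 45 (w=20) → B
  S at 47 (w=70) → B
A captures 122; B captures 594.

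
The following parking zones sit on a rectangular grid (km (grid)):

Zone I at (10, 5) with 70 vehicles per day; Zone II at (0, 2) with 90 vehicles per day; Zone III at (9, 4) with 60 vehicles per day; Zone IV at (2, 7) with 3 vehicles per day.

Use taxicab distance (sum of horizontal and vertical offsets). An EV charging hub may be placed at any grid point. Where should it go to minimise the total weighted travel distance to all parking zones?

Manhattan distance separates: Σwᵢ(|x−xᵢ|+|y−yᵢ|) = Σwᵢ|x−xᵢ| + Σwᵢ|y−yᵢ|, so x and y are optimised independently as 1-D weighted medians.
Total weight W = 223; half = 111.5.
x-coordinate, sorted with cumulative weight:
  x=0 (Zone II, w=90) cum 90
  x=2 (Zone IV, w=3) cum 93
  x=9 (Zone III, w=60) cum 153  ← median
  x=10 (Zone I, w=70) cum 223
⇒ x* = 9
y-coordinate, sorted with cumulative weight:
  y=2 (Zone II, w=90) cum 90
  y=4 (Zone III, w=60) cum 150  ← median
  y=5 (Zone I, w=70) cum 220
  y=7 (Zone IV, w=3) cum 223
⇒ y* = 4

(9, 4)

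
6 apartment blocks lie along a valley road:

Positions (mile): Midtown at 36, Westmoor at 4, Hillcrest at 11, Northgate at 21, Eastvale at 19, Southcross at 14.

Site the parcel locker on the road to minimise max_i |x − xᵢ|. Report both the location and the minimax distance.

The 1-center on a line is the midpoint of the two extreme points: leftmost at 4, rightmost at 36.
Optimal location = (4 + 36)/2 = 20; maximum distance = (36 − 4)/2 = 16.

location 20, max distance 16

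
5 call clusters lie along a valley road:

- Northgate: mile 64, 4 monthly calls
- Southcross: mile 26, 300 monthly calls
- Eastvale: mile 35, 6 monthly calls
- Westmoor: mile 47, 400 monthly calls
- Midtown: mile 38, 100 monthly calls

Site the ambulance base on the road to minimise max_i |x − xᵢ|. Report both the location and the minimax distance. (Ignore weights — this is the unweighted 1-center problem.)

The 1-center on a line is the midpoint of the two extreme points: leftmost at 26, rightmost at 64.
Optimal location = (26 + 64)/2 = 45; maximum distance = (64 − 26)/2 = 19.

location 45, max distance 19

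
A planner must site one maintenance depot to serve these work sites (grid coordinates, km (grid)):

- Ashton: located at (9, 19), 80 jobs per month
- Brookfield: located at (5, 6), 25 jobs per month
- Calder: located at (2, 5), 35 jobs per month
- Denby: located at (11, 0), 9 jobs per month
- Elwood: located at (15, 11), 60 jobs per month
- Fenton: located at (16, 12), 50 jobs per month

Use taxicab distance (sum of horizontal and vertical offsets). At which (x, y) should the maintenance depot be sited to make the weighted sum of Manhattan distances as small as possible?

(9, 12)

Manhattan distance separates: Σwᵢ(|x−xᵢ|+|y−yᵢ|) = Σwᵢ|x−xᵢ| + Σwᵢ|y−yᵢ|, so x and y are optimised independently as 1-D weighted medians.
Total weight W = 259; half = 129.5.
x-coordinate, sorted with cumulative weight:
  x=2 (Calder, w=35) cum 35
  x=5 (Brookfield, w=25) cum 60
  x=9 (Ashton, w=80) cum 140  ← median
  x=11 (Denby, w=9) cum 149
  x=15 (Elwood, w=60) cum 209
  x=16 (Fenton, w=50) cum 259
⇒ x* = 9
y-coordinate, sorted with cumulative weight:
  y=0 (Denby, w=9) cum 9
  y=5 (Calder, w=35) cum 44
  y=6 (Brookfield, w=25) cum 69
  y=11 (Elwood, w=60) cum 129
  y=12 (Fenton, w=50) cum 179  ← median
  y=19 (Ashton, w=80) cum 259
⇒ y* = 12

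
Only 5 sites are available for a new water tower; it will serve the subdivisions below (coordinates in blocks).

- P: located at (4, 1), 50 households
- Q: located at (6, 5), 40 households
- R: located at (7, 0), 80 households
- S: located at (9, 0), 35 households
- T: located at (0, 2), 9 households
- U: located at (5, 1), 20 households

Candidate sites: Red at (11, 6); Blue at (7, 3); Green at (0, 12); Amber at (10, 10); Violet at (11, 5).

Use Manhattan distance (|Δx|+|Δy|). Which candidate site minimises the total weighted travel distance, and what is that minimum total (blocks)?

Total weighted distance at each candidate:
  Red (11, 6): total = 2275
  Blue (7, 3): total = 937
  Green (0, 12): total = 3935
  Amber (10, 10): total = 2977
  Violet (11, 5): total = 2041
Minimum is at Blue with total 937 blocks.

Blue, total 937 blocks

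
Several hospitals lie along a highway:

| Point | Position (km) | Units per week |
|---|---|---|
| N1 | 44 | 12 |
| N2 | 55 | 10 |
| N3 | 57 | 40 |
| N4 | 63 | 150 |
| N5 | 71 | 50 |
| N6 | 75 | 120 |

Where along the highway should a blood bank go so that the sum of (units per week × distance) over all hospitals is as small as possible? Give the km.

x = 63

For a sum of weighted absolute distances on a line, the optimum is the weighted median (not the mean). Total weight W = 382; half-weight = 191.
Sort by position and accumulate weight:
  km 44 (N1, w=12) → cum 12
  km 55 (N2, w=10) → cum 22
  km 57 (N3, w=40) → cum 62
  km 63 (N4, w=150) → cum 212  ≥ 191 → median here
  km 71 (N5, w=50) → cum 262
  km 75 (N6, w=120) → cum 382
Optimal location: km 63.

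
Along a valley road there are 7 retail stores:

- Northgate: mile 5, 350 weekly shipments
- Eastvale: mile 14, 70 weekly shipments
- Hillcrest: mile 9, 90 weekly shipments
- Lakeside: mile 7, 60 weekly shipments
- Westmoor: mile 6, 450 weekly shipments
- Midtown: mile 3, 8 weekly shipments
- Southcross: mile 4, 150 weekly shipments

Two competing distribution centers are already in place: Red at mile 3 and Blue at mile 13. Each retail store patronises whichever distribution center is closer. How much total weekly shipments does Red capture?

The indifferent point is the midpoint (3+13)/2 = 8; retail stores left of it (closer to Red at 3) go to Red, those right go to Blue.
  Midtown at 3 (w=8) → Red
  Southcross at 4 (w=150) → Red
  Northgate at 5 (w=350) → Red
  Westmoor at 6 (w=450) → Red
  Lakeside at 7 (w=60) → Red
  Hillcrest at 9 (w=90) → Blue
  Eastvale at 14 (w=70) → Blue
Red captures 1018; Blue captures 160.

1018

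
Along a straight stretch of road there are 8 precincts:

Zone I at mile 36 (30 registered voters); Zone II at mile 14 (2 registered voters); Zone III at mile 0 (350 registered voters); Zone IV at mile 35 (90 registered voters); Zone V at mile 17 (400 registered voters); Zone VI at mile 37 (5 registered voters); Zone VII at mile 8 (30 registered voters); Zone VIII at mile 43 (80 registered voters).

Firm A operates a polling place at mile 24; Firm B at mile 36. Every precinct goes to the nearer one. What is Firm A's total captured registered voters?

The indifferent point is the midpoint (24+36)/2 = 30; precincts left of it (closer to Firm A at 24) go to Firm A, those right go to Firm B.
  Zone III at 0 (w=350) → Firm A
  Zone VII at 8 (w=30) → Firm A
  Zone II at 14 (w=2) → Firm A
  Zone V at 17 (w=400) → Firm A
  Zone IV at 35 (w=90) → Firm B
  Zone I at 36 (w=30) → Firm B
  Zone VI at 37 (w=5) → Firm B
  Zone VIII at 43 (w=80) → Firm B
Firm A captures 782; Firm B captures 205.

782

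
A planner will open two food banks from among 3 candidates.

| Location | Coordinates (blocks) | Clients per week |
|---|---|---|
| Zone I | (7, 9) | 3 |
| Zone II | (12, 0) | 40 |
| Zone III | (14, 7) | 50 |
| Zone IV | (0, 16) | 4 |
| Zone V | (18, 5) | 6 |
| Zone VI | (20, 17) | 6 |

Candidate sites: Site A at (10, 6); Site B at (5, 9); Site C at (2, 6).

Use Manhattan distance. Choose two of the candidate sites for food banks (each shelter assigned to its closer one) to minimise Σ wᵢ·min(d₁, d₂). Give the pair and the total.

Evaluate every pair (each demand assigned to the nearer of the two):
  {Site A, Site B}: total = 804
  {Site A, Site C}: total = 816
  {Site B, Site C}: total = 1484
Best pair: {Site A, Site B} with total 804.

{Site A, Site B}, total 804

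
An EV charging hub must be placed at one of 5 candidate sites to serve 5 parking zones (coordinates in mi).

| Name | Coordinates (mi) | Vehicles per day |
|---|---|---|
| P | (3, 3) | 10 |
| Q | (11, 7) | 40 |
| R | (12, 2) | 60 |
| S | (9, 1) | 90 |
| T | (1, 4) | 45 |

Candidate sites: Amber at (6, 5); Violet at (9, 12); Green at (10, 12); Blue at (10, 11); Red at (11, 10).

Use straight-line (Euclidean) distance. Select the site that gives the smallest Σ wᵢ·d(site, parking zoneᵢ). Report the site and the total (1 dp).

Total weighted distance at each candidate:
  Amber (6, 5): total = 1333.4
  Violet (9, 12): total = 2449.1
  Green (10, 12): total = 2465.8
  Blue (10, 11): total = 2242.0
  Red (11, 10): total = 2064.6
Minimum is at Amber with total 1333.4 mi.

Amber, total 1333.4 mi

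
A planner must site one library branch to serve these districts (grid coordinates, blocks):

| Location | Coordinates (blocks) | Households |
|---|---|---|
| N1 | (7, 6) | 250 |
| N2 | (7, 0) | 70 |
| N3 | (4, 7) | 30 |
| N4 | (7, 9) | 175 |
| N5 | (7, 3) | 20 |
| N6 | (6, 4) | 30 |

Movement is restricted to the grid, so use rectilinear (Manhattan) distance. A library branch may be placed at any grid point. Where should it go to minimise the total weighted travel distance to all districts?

(7, 6)

Manhattan distance separates: Σwᵢ(|x−xᵢ|+|y−yᵢ|) = Σwᵢ|x−xᵢ| + Σwᵢ|y−yᵢ|, so x and y are optimised independently as 1-D weighted medians.
Total weight W = 575; half = 287.5.
x-coordinate, sorted with cumulative weight:
  x=4 (N3, w=30) cum 30
  x=6 (N6, w=30) cum 60
  x=7 (N1, w=250) cum 310  ← median
  x=7 (N2, w=70) cum 380
  x=7 (N4, w=175) cum 555
  x=7 (N5, w=20) cum 575
⇒ x* = 7
y-coordinate, sorted with cumulative weight:
  y=0 (N2, w=70) cum 70
  y=3 (N5, w=20) cum 90
  y=4 (N6, w=30) cum 120
  y=6 (N1, w=250) cum 370  ← median
  y=7 (N3, w=30) cum 400
  y=9 (N4, w=175) cum 575
⇒ y* = 6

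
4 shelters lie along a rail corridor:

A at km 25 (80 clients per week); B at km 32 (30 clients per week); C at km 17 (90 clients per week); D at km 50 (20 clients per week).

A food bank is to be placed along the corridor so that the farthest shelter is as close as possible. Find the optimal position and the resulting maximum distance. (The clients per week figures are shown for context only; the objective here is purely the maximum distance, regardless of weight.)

The 1-center on a line is the midpoint of the two extreme points: leftmost at 17, rightmost at 50.
Optimal location = (17 + 50)/2 = 33.5; maximum distance = (50 − 17)/2 = 16.5.

location 33.5, max distance 16.5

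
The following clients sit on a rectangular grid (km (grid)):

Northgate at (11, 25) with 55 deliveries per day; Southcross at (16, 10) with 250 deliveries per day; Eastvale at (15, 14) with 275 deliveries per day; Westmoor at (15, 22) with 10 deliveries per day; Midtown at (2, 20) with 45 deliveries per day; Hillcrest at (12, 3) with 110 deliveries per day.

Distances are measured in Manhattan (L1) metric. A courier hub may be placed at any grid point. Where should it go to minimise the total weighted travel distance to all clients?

Manhattan distance separates: Σwᵢ(|x−xᵢ|+|y−yᵢ|) = Σwᵢ|x−xᵢ| + Σwᵢ|y−yᵢ|, so x and y are optimised independently as 1-D weighted medians.
Total weight W = 745; half = 372.5.
x-coordinate, sorted with cumulative weight:
  x=2 (Midtown, w=45) cum 45
  x=11 (Northgate, w=55) cum 100
  x=12 (Hillcrest, w=110) cum 210
  x=15 (Eastvale, w=275) cum 485  ← median
  x=15 (Westmoor, w=10) cum 495
  x=16 (Southcross, w=250) cum 745
⇒ x* = 15
y-coordinate, sorted with cumulative weight:
  y=3 (Hillcrest, w=110) cum 110
  y=10 (Southcross, w=250) cum 360
  y=14 (Eastvale, w=275) cum 635  ← median
  y=20 (Midtown, w=45) cum 680
  y=22 (Westmoor, w=10) cum 690
  y=25 (Northgate, w=55) cum 745
⇒ y* = 14

(15, 14)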